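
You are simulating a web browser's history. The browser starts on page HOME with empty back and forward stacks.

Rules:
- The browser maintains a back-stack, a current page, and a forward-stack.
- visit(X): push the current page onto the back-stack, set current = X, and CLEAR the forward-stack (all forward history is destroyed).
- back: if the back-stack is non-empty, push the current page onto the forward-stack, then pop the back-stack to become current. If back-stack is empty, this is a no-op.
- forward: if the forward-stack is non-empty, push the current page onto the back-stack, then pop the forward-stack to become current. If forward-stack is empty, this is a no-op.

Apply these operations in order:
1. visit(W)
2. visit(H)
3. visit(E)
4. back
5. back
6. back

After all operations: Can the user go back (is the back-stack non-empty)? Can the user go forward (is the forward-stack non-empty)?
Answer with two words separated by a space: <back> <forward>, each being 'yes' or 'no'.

Answer: no yes

Derivation:
After 1 (visit(W)): cur=W back=1 fwd=0
After 2 (visit(H)): cur=H back=2 fwd=0
After 3 (visit(E)): cur=E back=3 fwd=0
After 4 (back): cur=H back=2 fwd=1
After 5 (back): cur=W back=1 fwd=2
After 6 (back): cur=HOME back=0 fwd=3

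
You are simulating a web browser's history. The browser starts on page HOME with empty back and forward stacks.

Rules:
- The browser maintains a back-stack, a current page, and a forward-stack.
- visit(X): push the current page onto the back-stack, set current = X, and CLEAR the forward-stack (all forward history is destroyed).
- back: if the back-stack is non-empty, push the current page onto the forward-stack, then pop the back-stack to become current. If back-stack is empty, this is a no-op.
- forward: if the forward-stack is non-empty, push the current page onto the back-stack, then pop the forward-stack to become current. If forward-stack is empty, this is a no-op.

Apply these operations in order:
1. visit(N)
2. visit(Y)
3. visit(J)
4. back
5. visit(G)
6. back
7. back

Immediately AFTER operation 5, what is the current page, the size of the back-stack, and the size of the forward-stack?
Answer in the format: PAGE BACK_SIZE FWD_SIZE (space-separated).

After 1 (visit(N)): cur=N back=1 fwd=0
After 2 (visit(Y)): cur=Y back=2 fwd=0
After 3 (visit(J)): cur=J back=3 fwd=0
After 4 (back): cur=Y back=2 fwd=1
After 5 (visit(G)): cur=G back=3 fwd=0

G 3 0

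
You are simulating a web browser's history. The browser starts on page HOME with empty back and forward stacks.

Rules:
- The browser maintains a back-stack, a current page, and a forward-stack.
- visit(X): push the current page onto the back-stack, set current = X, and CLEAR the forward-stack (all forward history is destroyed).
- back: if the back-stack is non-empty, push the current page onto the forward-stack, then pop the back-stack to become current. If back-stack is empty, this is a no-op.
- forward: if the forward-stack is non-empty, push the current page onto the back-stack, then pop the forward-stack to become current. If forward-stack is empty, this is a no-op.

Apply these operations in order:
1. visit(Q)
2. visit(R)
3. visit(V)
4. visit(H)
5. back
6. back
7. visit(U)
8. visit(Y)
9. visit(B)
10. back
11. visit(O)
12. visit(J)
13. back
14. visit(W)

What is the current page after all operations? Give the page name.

After 1 (visit(Q)): cur=Q back=1 fwd=0
After 2 (visit(R)): cur=R back=2 fwd=0
After 3 (visit(V)): cur=V back=3 fwd=0
After 4 (visit(H)): cur=H back=4 fwd=0
After 5 (back): cur=V back=3 fwd=1
After 6 (back): cur=R back=2 fwd=2
After 7 (visit(U)): cur=U back=3 fwd=0
After 8 (visit(Y)): cur=Y back=4 fwd=0
After 9 (visit(B)): cur=B back=5 fwd=0
After 10 (back): cur=Y back=4 fwd=1
After 11 (visit(O)): cur=O back=5 fwd=0
After 12 (visit(J)): cur=J back=6 fwd=0
After 13 (back): cur=O back=5 fwd=1
After 14 (visit(W)): cur=W back=6 fwd=0

Answer: W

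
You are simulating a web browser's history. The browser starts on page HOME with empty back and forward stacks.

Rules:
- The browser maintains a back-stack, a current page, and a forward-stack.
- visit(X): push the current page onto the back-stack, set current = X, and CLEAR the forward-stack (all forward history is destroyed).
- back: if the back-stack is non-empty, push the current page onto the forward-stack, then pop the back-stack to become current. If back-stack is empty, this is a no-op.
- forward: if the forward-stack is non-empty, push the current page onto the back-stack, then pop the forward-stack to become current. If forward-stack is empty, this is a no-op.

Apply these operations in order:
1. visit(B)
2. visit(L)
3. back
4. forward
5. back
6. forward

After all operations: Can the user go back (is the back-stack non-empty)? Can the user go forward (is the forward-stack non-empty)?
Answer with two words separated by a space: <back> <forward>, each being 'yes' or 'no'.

After 1 (visit(B)): cur=B back=1 fwd=0
After 2 (visit(L)): cur=L back=2 fwd=0
After 3 (back): cur=B back=1 fwd=1
After 4 (forward): cur=L back=2 fwd=0
After 5 (back): cur=B back=1 fwd=1
After 6 (forward): cur=L back=2 fwd=0

Answer: yes no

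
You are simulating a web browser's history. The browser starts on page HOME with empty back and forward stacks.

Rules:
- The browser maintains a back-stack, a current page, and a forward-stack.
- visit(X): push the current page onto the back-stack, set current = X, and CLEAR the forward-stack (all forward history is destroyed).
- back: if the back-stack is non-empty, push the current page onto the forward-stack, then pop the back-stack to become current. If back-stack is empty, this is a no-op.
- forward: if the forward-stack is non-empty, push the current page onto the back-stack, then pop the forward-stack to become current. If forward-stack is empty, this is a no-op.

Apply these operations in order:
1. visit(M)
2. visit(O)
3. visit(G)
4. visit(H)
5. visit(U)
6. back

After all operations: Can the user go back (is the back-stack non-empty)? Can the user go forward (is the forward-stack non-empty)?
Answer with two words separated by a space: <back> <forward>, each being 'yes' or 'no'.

After 1 (visit(M)): cur=M back=1 fwd=0
After 2 (visit(O)): cur=O back=2 fwd=0
After 3 (visit(G)): cur=G back=3 fwd=0
After 4 (visit(H)): cur=H back=4 fwd=0
After 5 (visit(U)): cur=U back=5 fwd=0
After 6 (back): cur=H back=4 fwd=1

Answer: yes yes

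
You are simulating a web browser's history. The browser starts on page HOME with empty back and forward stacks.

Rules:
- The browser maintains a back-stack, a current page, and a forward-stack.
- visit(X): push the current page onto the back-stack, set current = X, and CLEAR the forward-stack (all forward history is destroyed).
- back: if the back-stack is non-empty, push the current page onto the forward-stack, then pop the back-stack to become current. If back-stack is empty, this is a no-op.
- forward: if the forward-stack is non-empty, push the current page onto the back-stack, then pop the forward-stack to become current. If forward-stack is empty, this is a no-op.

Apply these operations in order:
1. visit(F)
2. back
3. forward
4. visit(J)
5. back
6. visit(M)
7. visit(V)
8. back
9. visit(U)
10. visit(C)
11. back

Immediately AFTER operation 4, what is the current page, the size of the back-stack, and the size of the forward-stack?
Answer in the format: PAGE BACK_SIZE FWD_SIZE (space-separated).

After 1 (visit(F)): cur=F back=1 fwd=0
After 2 (back): cur=HOME back=0 fwd=1
After 3 (forward): cur=F back=1 fwd=0
After 4 (visit(J)): cur=J back=2 fwd=0

J 2 0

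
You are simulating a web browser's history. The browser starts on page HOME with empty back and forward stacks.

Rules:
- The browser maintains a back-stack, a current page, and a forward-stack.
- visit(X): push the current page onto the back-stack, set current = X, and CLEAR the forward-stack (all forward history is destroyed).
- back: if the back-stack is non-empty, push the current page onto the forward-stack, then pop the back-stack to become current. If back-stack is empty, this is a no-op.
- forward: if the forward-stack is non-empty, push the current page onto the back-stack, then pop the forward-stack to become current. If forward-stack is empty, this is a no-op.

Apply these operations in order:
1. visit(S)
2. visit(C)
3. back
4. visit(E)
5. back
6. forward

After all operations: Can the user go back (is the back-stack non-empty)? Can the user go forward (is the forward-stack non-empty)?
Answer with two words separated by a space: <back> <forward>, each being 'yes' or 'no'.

After 1 (visit(S)): cur=S back=1 fwd=0
After 2 (visit(C)): cur=C back=2 fwd=0
After 3 (back): cur=S back=1 fwd=1
After 4 (visit(E)): cur=E back=2 fwd=0
After 5 (back): cur=S back=1 fwd=1
After 6 (forward): cur=E back=2 fwd=0

Answer: yes no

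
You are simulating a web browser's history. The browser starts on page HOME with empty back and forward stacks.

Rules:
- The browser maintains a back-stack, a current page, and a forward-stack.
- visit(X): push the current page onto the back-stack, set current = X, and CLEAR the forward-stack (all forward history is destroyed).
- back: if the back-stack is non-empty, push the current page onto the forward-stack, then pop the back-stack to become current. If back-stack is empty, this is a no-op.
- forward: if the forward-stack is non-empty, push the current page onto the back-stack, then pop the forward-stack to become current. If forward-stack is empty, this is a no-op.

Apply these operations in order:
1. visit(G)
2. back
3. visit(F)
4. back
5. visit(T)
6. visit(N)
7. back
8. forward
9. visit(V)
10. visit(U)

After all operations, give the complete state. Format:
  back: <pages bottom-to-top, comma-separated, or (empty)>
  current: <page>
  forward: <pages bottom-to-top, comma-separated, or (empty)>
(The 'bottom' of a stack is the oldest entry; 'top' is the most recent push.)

Answer: back: HOME,T,N,V
current: U
forward: (empty)

Derivation:
After 1 (visit(G)): cur=G back=1 fwd=0
After 2 (back): cur=HOME back=0 fwd=1
After 3 (visit(F)): cur=F back=1 fwd=0
After 4 (back): cur=HOME back=0 fwd=1
After 5 (visit(T)): cur=T back=1 fwd=0
After 6 (visit(N)): cur=N back=2 fwd=0
After 7 (back): cur=T back=1 fwd=1
After 8 (forward): cur=N back=2 fwd=0
After 9 (visit(V)): cur=V back=3 fwd=0
After 10 (visit(U)): cur=U back=4 fwd=0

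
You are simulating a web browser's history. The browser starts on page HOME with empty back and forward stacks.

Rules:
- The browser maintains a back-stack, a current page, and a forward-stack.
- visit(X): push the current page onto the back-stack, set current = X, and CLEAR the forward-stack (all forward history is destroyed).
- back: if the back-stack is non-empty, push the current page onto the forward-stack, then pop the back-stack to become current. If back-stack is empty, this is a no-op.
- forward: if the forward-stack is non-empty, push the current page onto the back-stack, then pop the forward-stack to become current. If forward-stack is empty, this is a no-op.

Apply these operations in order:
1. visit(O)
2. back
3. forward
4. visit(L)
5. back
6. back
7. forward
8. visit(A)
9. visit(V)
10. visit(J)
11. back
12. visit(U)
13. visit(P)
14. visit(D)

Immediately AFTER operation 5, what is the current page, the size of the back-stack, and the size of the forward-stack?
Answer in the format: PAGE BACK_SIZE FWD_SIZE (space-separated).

After 1 (visit(O)): cur=O back=1 fwd=0
After 2 (back): cur=HOME back=0 fwd=1
After 3 (forward): cur=O back=1 fwd=0
After 4 (visit(L)): cur=L back=2 fwd=0
After 5 (back): cur=O back=1 fwd=1

O 1 1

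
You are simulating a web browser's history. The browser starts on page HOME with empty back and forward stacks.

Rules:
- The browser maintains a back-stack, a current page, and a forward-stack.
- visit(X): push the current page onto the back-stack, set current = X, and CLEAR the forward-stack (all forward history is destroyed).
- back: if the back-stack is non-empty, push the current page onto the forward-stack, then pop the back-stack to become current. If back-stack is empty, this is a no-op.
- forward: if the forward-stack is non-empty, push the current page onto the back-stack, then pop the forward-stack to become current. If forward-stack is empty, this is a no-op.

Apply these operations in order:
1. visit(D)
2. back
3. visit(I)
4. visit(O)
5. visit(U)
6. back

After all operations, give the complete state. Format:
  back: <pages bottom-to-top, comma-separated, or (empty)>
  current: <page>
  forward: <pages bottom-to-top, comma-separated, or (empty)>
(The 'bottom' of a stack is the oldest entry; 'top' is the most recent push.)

Answer: back: HOME,I
current: O
forward: U

Derivation:
After 1 (visit(D)): cur=D back=1 fwd=0
After 2 (back): cur=HOME back=0 fwd=1
After 3 (visit(I)): cur=I back=1 fwd=0
After 4 (visit(O)): cur=O back=2 fwd=0
After 5 (visit(U)): cur=U back=3 fwd=0
After 6 (back): cur=O back=2 fwd=1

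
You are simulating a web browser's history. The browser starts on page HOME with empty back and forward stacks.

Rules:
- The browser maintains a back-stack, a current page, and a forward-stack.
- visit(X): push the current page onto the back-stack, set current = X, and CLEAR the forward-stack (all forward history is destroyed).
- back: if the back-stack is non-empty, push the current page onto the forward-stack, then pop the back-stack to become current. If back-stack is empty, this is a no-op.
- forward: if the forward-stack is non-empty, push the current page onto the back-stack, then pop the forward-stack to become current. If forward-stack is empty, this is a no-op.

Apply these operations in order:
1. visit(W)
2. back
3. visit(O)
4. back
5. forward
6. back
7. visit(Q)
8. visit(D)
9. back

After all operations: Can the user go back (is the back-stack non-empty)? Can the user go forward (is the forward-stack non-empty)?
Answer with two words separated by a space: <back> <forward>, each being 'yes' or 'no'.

Answer: yes yes

Derivation:
After 1 (visit(W)): cur=W back=1 fwd=0
After 2 (back): cur=HOME back=0 fwd=1
After 3 (visit(O)): cur=O back=1 fwd=0
After 4 (back): cur=HOME back=0 fwd=1
After 5 (forward): cur=O back=1 fwd=0
After 6 (back): cur=HOME back=0 fwd=1
After 7 (visit(Q)): cur=Q back=1 fwd=0
After 8 (visit(D)): cur=D back=2 fwd=0
After 9 (back): cur=Q back=1 fwd=1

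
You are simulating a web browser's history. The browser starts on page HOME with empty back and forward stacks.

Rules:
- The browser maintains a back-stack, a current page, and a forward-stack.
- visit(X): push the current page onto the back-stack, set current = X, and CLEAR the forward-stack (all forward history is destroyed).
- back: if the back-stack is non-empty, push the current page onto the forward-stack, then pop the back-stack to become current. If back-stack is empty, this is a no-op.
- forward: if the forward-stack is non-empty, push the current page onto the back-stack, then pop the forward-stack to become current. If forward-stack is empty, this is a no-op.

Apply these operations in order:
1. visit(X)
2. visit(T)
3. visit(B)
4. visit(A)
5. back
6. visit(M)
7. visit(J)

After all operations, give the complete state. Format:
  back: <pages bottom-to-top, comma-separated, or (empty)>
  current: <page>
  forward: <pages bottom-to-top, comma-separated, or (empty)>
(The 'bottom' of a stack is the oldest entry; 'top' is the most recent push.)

After 1 (visit(X)): cur=X back=1 fwd=0
After 2 (visit(T)): cur=T back=2 fwd=0
After 3 (visit(B)): cur=B back=3 fwd=0
After 4 (visit(A)): cur=A back=4 fwd=0
After 5 (back): cur=B back=3 fwd=1
After 6 (visit(M)): cur=M back=4 fwd=0
After 7 (visit(J)): cur=J back=5 fwd=0

Answer: back: HOME,X,T,B,M
current: J
forward: (empty)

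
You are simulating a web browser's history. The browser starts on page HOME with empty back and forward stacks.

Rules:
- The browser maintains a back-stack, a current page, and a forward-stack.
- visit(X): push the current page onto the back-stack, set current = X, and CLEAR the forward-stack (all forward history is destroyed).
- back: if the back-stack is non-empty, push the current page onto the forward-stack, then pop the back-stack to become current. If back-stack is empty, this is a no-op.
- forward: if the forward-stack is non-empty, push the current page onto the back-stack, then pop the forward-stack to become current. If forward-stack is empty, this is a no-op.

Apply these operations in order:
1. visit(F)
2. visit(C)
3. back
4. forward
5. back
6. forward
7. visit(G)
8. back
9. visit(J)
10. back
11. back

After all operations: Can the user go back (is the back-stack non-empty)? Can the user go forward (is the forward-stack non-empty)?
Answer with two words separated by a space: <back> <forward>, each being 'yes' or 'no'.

After 1 (visit(F)): cur=F back=1 fwd=0
After 2 (visit(C)): cur=C back=2 fwd=0
After 3 (back): cur=F back=1 fwd=1
After 4 (forward): cur=C back=2 fwd=0
After 5 (back): cur=F back=1 fwd=1
After 6 (forward): cur=C back=2 fwd=0
After 7 (visit(G)): cur=G back=3 fwd=0
After 8 (back): cur=C back=2 fwd=1
After 9 (visit(J)): cur=J back=3 fwd=0
After 10 (back): cur=C back=2 fwd=1
After 11 (back): cur=F back=1 fwd=2

Answer: yes yes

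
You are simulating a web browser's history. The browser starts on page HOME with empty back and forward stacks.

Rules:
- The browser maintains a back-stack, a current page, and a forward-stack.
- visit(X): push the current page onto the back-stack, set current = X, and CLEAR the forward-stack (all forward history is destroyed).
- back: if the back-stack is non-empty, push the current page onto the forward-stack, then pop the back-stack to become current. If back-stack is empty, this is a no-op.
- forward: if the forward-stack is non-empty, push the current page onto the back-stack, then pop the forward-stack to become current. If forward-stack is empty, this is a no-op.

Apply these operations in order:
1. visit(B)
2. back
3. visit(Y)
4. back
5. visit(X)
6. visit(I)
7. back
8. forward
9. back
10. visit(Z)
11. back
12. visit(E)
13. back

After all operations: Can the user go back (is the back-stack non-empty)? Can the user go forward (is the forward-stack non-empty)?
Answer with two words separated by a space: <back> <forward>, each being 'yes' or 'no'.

After 1 (visit(B)): cur=B back=1 fwd=0
After 2 (back): cur=HOME back=0 fwd=1
After 3 (visit(Y)): cur=Y back=1 fwd=0
After 4 (back): cur=HOME back=0 fwd=1
After 5 (visit(X)): cur=X back=1 fwd=0
After 6 (visit(I)): cur=I back=2 fwd=0
After 7 (back): cur=X back=1 fwd=1
After 8 (forward): cur=I back=2 fwd=0
After 9 (back): cur=X back=1 fwd=1
After 10 (visit(Z)): cur=Z back=2 fwd=0
After 11 (back): cur=X back=1 fwd=1
After 12 (visit(E)): cur=E back=2 fwd=0
After 13 (back): cur=X back=1 fwd=1

Answer: yes yes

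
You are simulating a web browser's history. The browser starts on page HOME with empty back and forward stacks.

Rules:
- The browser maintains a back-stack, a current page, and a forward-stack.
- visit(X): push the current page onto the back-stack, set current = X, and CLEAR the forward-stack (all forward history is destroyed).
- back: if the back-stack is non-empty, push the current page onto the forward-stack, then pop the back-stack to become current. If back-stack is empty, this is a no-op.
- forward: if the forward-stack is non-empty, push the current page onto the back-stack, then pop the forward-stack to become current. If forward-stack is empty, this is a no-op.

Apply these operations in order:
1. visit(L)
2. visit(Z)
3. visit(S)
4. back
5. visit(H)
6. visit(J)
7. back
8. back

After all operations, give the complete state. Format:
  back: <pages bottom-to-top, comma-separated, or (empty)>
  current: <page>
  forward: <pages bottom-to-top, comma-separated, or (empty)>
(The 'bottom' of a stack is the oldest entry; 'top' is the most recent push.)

Answer: back: HOME,L
current: Z
forward: J,H

Derivation:
After 1 (visit(L)): cur=L back=1 fwd=0
After 2 (visit(Z)): cur=Z back=2 fwd=0
After 3 (visit(S)): cur=S back=3 fwd=0
After 4 (back): cur=Z back=2 fwd=1
After 5 (visit(H)): cur=H back=3 fwd=0
After 6 (visit(J)): cur=J back=4 fwd=0
After 7 (back): cur=H back=3 fwd=1
After 8 (back): cur=Z back=2 fwd=2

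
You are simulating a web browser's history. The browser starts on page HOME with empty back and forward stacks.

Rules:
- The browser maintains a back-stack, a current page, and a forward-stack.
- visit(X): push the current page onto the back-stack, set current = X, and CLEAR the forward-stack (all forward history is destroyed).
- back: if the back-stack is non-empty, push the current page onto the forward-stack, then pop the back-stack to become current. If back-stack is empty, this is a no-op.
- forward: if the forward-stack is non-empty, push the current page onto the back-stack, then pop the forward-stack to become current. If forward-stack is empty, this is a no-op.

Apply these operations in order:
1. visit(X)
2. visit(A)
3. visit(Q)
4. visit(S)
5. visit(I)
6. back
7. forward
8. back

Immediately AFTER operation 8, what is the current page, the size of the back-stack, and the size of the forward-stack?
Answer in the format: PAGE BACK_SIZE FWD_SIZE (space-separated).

After 1 (visit(X)): cur=X back=1 fwd=0
After 2 (visit(A)): cur=A back=2 fwd=0
After 3 (visit(Q)): cur=Q back=3 fwd=0
After 4 (visit(S)): cur=S back=4 fwd=0
After 5 (visit(I)): cur=I back=5 fwd=0
After 6 (back): cur=S back=4 fwd=1
After 7 (forward): cur=I back=5 fwd=0
After 8 (back): cur=S back=4 fwd=1

S 4 1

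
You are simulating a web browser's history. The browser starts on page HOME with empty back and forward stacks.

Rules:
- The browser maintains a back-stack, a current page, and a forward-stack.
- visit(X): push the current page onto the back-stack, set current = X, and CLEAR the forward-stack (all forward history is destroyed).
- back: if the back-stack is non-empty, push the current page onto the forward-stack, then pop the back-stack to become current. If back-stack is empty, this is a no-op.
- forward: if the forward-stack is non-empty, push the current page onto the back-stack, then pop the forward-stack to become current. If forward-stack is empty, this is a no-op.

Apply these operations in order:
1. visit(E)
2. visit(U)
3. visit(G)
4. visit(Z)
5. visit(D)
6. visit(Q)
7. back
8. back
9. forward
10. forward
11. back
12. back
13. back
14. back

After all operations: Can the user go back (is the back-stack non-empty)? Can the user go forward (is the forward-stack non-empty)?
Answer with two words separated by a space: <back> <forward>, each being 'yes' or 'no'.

After 1 (visit(E)): cur=E back=1 fwd=0
After 2 (visit(U)): cur=U back=2 fwd=0
After 3 (visit(G)): cur=G back=3 fwd=0
After 4 (visit(Z)): cur=Z back=4 fwd=0
After 5 (visit(D)): cur=D back=5 fwd=0
After 6 (visit(Q)): cur=Q back=6 fwd=0
After 7 (back): cur=D back=5 fwd=1
After 8 (back): cur=Z back=4 fwd=2
After 9 (forward): cur=D back=5 fwd=1
After 10 (forward): cur=Q back=6 fwd=0
After 11 (back): cur=D back=5 fwd=1
After 12 (back): cur=Z back=4 fwd=2
After 13 (back): cur=G back=3 fwd=3
After 14 (back): cur=U back=2 fwd=4

Answer: yes yes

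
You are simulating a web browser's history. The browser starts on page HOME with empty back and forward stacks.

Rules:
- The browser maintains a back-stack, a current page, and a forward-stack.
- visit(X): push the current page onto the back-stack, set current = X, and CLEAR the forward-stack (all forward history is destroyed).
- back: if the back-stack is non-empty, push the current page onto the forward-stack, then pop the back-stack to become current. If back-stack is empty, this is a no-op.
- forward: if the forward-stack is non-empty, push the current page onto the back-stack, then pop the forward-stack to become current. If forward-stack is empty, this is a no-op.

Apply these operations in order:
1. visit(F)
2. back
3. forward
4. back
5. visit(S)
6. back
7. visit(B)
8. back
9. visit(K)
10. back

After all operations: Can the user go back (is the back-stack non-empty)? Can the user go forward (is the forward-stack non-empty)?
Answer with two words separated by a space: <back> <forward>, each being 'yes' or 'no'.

Answer: no yes

Derivation:
After 1 (visit(F)): cur=F back=1 fwd=0
After 2 (back): cur=HOME back=0 fwd=1
After 3 (forward): cur=F back=1 fwd=0
After 4 (back): cur=HOME back=0 fwd=1
After 5 (visit(S)): cur=S back=1 fwd=0
After 6 (back): cur=HOME back=0 fwd=1
After 7 (visit(B)): cur=B back=1 fwd=0
After 8 (back): cur=HOME back=0 fwd=1
After 9 (visit(K)): cur=K back=1 fwd=0
After 10 (back): cur=HOME back=0 fwd=1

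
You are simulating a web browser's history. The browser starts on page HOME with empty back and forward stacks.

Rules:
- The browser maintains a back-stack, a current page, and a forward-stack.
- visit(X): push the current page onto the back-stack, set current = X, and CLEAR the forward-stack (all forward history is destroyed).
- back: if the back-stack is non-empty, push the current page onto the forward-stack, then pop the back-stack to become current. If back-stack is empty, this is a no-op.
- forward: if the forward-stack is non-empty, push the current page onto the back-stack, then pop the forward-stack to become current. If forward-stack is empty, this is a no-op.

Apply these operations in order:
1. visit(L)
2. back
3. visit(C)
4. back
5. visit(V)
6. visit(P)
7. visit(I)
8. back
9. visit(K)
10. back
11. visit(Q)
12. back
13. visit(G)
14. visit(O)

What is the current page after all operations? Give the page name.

After 1 (visit(L)): cur=L back=1 fwd=0
After 2 (back): cur=HOME back=0 fwd=1
After 3 (visit(C)): cur=C back=1 fwd=0
After 4 (back): cur=HOME back=0 fwd=1
After 5 (visit(V)): cur=V back=1 fwd=0
After 6 (visit(P)): cur=P back=2 fwd=0
After 7 (visit(I)): cur=I back=3 fwd=0
After 8 (back): cur=P back=2 fwd=1
After 9 (visit(K)): cur=K back=3 fwd=0
After 10 (back): cur=P back=2 fwd=1
After 11 (visit(Q)): cur=Q back=3 fwd=0
After 12 (back): cur=P back=2 fwd=1
After 13 (visit(G)): cur=G back=3 fwd=0
After 14 (visit(O)): cur=O back=4 fwd=0

Answer: O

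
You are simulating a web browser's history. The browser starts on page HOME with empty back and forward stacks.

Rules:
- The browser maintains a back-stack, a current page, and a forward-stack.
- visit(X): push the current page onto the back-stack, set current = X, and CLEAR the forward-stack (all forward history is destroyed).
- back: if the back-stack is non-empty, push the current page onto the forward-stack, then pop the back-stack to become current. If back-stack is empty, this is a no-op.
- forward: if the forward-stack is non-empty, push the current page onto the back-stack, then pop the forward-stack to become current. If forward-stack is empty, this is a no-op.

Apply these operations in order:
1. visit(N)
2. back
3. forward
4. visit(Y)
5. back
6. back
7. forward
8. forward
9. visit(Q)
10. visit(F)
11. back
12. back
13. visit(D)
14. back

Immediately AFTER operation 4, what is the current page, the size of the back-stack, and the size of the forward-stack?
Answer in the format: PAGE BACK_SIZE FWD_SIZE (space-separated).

After 1 (visit(N)): cur=N back=1 fwd=0
After 2 (back): cur=HOME back=0 fwd=1
After 3 (forward): cur=N back=1 fwd=0
After 4 (visit(Y)): cur=Y back=2 fwd=0

Y 2 0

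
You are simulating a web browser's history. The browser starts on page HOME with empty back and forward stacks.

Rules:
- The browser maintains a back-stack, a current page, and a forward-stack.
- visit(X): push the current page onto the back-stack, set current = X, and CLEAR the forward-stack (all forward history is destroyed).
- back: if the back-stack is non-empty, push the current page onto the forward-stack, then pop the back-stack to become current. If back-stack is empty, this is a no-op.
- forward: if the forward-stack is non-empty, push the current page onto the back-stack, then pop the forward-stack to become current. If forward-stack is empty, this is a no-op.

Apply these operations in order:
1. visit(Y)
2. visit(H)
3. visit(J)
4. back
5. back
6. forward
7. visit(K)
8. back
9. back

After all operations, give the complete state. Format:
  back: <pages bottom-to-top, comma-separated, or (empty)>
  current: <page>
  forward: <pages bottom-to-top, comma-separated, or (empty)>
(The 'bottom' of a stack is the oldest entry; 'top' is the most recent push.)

After 1 (visit(Y)): cur=Y back=1 fwd=0
After 2 (visit(H)): cur=H back=2 fwd=0
After 3 (visit(J)): cur=J back=3 fwd=0
After 4 (back): cur=H back=2 fwd=1
After 5 (back): cur=Y back=1 fwd=2
After 6 (forward): cur=H back=2 fwd=1
After 7 (visit(K)): cur=K back=3 fwd=0
After 8 (back): cur=H back=2 fwd=1
After 9 (back): cur=Y back=1 fwd=2

Answer: back: HOME
current: Y
forward: K,H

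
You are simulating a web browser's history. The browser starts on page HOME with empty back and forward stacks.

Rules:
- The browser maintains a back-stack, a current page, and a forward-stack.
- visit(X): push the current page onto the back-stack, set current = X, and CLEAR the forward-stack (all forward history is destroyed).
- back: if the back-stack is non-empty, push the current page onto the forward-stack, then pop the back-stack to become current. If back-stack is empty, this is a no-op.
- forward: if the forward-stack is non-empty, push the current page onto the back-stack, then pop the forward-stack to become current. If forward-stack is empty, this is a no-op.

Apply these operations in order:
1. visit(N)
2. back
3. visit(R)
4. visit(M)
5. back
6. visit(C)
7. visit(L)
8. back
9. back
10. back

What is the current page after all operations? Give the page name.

After 1 (visit(N)): cur=N back=1 fwd=0
After 2 (back): cur=HOME back=0 fwd=1
After 3 (visit(R)): cur=R back=1 fwd=0
After 4 (visit(M)): cur=M back=2 fwd=0
After 5 (back): cur=R back=1 fwd=1
After 6 (visit(C)): cur=C back=2 fwd=0
After 7 (visit(L)): cur=L back=3 fwd=0
After 8 (back): cur=C back=2 fwd=1
After 9 (back): cur=R back=1 fwd=2
After 10 (back): cur=HOME back=0 fwd=3

Answer: HOME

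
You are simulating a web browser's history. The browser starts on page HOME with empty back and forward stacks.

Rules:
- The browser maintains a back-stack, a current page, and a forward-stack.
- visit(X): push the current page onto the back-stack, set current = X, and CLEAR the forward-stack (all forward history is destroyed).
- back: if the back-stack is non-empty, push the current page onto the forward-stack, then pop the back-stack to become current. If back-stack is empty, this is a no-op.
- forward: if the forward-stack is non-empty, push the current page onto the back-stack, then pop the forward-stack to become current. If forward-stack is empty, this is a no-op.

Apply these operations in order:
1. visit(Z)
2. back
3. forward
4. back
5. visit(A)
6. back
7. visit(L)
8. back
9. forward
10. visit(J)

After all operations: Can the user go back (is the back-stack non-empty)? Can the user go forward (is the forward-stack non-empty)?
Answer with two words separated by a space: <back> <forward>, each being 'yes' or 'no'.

Answer: yes no

Derivation:
After 1 (visit(Z)): cur=Z back=1 fwd=0
After 2 (back): cur=HOME back=0 fwd=1
After 3 (forward): cur=Z back=1 fwd=0
After 4 (back): cur=HOME back=0 fwd=1
After 5 (visit(A)): cur=A back=1 fwd=0
After 6 (back): cur=HOME back=0 fwd=1
After 7 (visit(L)): cur=L back=1 fwd=0
After 8 (back): cur=HOME back=0 fwd=1
After 9 (forward): cur=L back=1 fwd=0
After 10 (visit(J)): cur=J back=2 fwd=0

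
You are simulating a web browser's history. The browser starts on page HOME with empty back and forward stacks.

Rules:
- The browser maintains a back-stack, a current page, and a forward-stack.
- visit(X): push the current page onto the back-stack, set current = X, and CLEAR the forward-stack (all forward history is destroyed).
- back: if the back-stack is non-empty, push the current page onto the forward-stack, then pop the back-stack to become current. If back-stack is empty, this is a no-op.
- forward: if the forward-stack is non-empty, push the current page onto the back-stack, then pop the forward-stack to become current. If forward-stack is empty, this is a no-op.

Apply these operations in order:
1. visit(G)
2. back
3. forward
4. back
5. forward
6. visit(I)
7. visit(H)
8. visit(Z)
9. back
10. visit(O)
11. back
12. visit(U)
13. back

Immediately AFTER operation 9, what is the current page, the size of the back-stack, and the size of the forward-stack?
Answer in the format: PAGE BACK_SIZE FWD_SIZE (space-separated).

After 1 (visit(G)): cur=G back=1 fwd=0
After 2 (back): cur=HOME back=0 fwd=1
After 3 (forward): cur=G back=1 fwd=0
After 4 (back): cur=HOME back=0 fwd=1
After 5 (forward): cur=G back=1 fwd=0
After 6 (visit(I)): cur=I back=2 fwd=0
After 7 (visit(H)): cur=H back=3 fwd=0
After 8 (visit(Z)): cur=Z back=4 fwd=0
After 9 (back): cur=H back=3 fwd=1

H 3 1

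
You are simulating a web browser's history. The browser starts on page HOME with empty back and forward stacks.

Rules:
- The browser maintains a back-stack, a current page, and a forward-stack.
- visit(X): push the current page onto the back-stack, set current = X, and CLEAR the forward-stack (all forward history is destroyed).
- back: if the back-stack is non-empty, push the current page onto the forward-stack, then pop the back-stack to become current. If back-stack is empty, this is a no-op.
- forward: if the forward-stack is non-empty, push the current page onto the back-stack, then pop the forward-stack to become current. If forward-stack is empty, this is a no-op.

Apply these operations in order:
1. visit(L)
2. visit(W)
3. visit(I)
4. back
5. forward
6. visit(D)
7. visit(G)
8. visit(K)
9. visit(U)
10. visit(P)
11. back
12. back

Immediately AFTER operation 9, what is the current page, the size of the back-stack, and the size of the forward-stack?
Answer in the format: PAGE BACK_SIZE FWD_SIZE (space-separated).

After 1 (visit(L)): cur=L back=1 fwd=0
After 2 (visit(W)): cur=W back=2 fwd=0
After 3 (visit(I)): cur=I back=3 fwd=0
After 4 (back): cur=W back=2 fwd=1
After 5 (forward): cur=I back=3 fwd=0
After 6 (visit(D)): cur=D back=4 fwd=0
After 7 (visit(G)): cur=G back=5 fwd=0
After 8 (visit(K)): cur=K back=6 fwd=0
After 9 (visit(U)): cur=U back=7 fwd=0

U 7 0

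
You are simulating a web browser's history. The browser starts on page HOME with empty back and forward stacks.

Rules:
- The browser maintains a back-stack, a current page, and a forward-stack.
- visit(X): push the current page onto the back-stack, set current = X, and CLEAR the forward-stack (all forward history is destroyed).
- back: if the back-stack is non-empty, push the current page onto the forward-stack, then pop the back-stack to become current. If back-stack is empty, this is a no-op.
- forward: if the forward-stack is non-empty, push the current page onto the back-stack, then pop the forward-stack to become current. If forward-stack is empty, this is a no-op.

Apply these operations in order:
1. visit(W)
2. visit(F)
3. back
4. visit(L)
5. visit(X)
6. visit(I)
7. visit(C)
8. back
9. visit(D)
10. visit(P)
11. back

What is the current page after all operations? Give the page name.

Answer: D

Derivation:
After 1 (visit(W)): cur=W back=1 fwd=0
After 2 (visit(F)): cur=F back=2 fwd=0
After 3 (back): cur=W back=1 fwd=1
After 4 (visit(L)): cur=L back=2 fwd=0
After 5 (visit(X)): cur=X back=3 fwd=0
After 6 (visit(I)): cur=I back=4 fwd=0
After 7 (visit(C)): cur=C back=5 fwd=0
After 8 (back): cur=I back=4 fwd=1
After 9 (visit(D)): cur=D back=5 fwd=0
After 10 (visit(P)): cur=P back=6 fwd=0
After 11 (back): cur=D back=5 fwd=1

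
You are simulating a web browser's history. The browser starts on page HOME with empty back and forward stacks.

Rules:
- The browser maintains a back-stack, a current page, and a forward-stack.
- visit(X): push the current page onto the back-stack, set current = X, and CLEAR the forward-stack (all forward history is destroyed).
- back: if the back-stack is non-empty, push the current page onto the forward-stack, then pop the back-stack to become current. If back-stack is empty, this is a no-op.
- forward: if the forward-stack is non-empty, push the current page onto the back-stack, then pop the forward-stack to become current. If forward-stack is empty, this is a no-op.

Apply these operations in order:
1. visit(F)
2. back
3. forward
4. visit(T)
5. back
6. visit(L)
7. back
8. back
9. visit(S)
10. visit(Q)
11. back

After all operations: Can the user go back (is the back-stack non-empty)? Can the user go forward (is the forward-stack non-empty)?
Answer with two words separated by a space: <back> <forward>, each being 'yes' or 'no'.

Answer: yes yes

Derivation:
After 1 (visit(F)): cur=F back=1 fwd=0
After 2 (back): cur=HOME back=0 fwd=1
After 3 (forward): cur=F back=1 fwd=0
After 4 (visit(T)): cur=T back=2 fwd=0
After 5 (back): cur=F back=1 fwd=1
After 6 (visit(L)): cur=L back=2 fwd=0
After 7 (back): cur=F back=1 fwd=1
After 8 (back): cur=HOME back=0 fwd=2
After 9 (visit(S)): cur=S back=1 fwd=0
After 10 (visit(Q)): cur=Q back=2 fwd=0
After 11 (back): cur=S back=1 fwd=1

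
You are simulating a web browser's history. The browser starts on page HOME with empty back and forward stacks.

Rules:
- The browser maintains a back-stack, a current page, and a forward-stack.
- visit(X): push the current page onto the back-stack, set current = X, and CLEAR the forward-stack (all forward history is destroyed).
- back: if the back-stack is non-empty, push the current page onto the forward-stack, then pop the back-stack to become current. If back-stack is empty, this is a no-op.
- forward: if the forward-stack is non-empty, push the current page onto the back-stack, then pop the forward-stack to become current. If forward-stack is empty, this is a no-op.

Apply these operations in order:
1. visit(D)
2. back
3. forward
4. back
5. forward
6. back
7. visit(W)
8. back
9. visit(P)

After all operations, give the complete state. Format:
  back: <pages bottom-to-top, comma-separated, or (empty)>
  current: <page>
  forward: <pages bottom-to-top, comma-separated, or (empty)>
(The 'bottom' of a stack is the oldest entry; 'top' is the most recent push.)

Answer: back: HOME
current: P
forward: (empty)

Derivation:
After 1 (visit(D)): cur=D back=1 fwd=0
After 2 (back): cur=HOME back=0 fwd=1
After 3 (forward): cur=D back=1 fwd=0
After 4 (back): cur=HOME back=0 fwd=1
After 5 (forward): cur=D back=1 fwd=0
After 6 (back): cur=HOME back=0 fwd=1
After 7 (visit(W)): cur=W back=1 fwd=0
After 8 (back): cur=HOME back=0 fwd=1
After 9 (visit(P)): cur=P back=1 fwd=0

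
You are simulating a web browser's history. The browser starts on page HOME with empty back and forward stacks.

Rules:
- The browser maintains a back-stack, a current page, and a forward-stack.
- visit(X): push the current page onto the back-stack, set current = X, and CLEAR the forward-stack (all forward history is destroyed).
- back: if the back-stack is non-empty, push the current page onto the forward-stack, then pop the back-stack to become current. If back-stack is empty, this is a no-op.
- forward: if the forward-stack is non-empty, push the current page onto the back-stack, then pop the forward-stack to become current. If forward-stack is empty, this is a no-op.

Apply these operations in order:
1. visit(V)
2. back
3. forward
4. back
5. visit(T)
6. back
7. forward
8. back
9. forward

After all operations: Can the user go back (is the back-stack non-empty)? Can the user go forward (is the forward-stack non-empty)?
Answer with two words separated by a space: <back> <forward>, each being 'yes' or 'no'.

After 1 (visit(V)): cur=V back=1 fwd=0
After 2 (back): cur=HOME back=0 fwd=1
After 3 (forward): cur=V back=1 fwd=0
After 4 (back): cur=HOME back=0 fwd=1
After 5 (visit(T)): cur=T back=1 fwd=0
After 6 (back): cur=HOME back=0 fwd=1
After 7 (forward): cur=T back=1 fwd=0
After 8 (back): cur=HOME back=0 fwd=1
After 9 (forward): cur=T back=1 fwd=0

Answer: yes no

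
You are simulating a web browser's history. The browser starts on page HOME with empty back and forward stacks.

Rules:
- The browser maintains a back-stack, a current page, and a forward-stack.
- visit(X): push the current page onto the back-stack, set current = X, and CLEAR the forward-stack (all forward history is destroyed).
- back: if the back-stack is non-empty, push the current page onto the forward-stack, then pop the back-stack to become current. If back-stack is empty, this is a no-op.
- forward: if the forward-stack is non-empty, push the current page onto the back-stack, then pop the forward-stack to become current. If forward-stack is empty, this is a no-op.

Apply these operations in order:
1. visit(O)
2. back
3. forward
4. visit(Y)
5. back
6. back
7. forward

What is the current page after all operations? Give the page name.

After 1 (visit(O)): cur=O back=1 fwd=0
After 2 (back): cur=HOME back=0 fwd=1
After 3 (forward): cur=O back=1 fwd=0
After 4 (visit(Y)): cur=Y back=2 fwd=0
After 5 (back): cur=O back=1 fwd=1
After 6 (back): cur=HOME back=0 fwd=2
After 7 (forward): cur=O back=1 fwd=1

Answer: O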